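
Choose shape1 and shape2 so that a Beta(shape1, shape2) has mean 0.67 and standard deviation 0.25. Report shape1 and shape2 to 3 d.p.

shape1 = 1.700, shape2 = 0.837

First σ² = 0.0625. Setting shape1 = μn, shape2 = (1−μ)n with n = shape1+shape2,
μ(1−μ)/(n+1) = 0.0625 ⇒ n+1 = 0.2211/0.0625 = 3.5376 ⇒ n = 2.5376.
Hence shape1 = 0.67×2.5376 = 1.700, shape2 = 0.33×2.5376 = 0.837.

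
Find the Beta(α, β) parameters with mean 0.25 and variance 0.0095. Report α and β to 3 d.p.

By moment matching, α+β = μ(1−μ)/σ² − 1 = (0.25·0.75)/0.0095 − 1 = 19.7368 − 1 = 18.7368.
Since α/(α+β) = μ, α = 0.25·18.7368 = 4.684 and β = 0.75·18.7368 = 14.053.

α = 4.684, β = 14.053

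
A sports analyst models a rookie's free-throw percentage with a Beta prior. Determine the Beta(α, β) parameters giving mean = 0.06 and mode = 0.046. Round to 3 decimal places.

With s = α+β: μ = α/s and mode = (α−1)/(s−2). Eliminating α = μs,
μs − 1 = m(s−2) ⇒ s(μ−m) = 1−2m ⇒ s = 0.908/0.014 = 64.8571.
So α = μs = 3.891, β = (1−μ)s = 60.966.

α = 3.891, β = 60.966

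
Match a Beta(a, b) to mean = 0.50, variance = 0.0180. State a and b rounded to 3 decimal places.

a = 6.444, b = 6.444

Let s = a+b. The Beta variance is μ(1−μ)/(s+1).
So s+1 = μ(1−μ)/σ² = (0.50×0.50)/0.0180 = 0.2500/0.0180 = 13.8889, giving s = 12.8889.
Then a = μs = 0.50×12.8889 = 6.444 and b = (1−μ)s = 0.50×12.8889 = 6.444.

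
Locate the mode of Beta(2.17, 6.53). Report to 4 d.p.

The density x^(α−1)(1−x)^(β−1) is maximised at (α−1)/(α+β−2) = 1.17/6.70 = 0.1746.

0.1746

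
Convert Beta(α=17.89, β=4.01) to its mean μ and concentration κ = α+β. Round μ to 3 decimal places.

μ = 0.817, κ = 21.90

κ = α+β = 17.89+4.01 = 21.90; μ = α/κ = 17.89/21.90 = 0.817.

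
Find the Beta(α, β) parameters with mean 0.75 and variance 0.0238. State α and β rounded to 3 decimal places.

Let s = α+β. The Beta variance is μ(1−μ)/(s+1).
So s+1 = μ(1−μ)/σ² = (0.75×0.25)/0.0238 = 0.1875/0.0238 = 7.8782, giving s = 6.8782.
Then α = μs = 0.75×6.8782 = 5.159 and β = (1−μ)s = 0.25×6.8782 = 1.720.

α = 5.159, β = 1.720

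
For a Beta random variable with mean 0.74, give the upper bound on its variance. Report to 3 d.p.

For fixed mean μ the Beta variance is μ(1−μ)/(α+β+1), increasing as α+β decreases.
Its least upper bound (not attained) is μ(1−μ) = 0.74·0.26 = 0.192.

0.192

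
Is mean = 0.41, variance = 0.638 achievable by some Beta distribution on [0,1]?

No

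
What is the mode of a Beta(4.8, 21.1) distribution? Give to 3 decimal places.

0.159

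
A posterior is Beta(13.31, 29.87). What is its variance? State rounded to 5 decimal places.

0.00483

α+β = 43.18 and αβ = 397.5697, so Var = αβ/[(α+β)²(α+β+1)] = 397.5697/82374.157832 = 0.00483.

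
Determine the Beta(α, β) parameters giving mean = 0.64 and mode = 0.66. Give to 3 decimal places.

With s = α+β: μ = α/s and mode = (α−1)/(s−2). Eliminating α = μs,
μs − 1 = m(s−2) ⇒ s(μ−m) = 1−2m ⇒ s = -0.32/-0.02 = 16.0000.
So α = μs = 10.240, β = (1−μ)s = 5.760.

α = 10.240, β = 5.760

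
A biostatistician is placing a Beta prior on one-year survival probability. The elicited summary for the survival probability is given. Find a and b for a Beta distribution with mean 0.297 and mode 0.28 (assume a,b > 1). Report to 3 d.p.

With s = a+b: μ = a/s and mode = (a−1)/(s−2). Eliminating a = μs,
μs − 1 = m(s−2) ⇒ s(μ−m) = 1−2m ⇒ s = 0.44/0.017 = 25.8824.
So a = μs = 7.687, b = (1−μ)s = 18.195.

a = 7.687, b = 18.195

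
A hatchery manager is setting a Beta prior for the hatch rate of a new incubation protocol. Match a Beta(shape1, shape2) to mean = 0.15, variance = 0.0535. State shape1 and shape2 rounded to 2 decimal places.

shape1 = 0.21, shape2 = 1.18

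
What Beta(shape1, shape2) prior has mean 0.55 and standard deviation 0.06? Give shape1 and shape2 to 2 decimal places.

σ² = 0.06² = 0.0036.
With s = shape1+shape2, Var = μ(1−μ)/(s+1), so s+1 = (0.55×0.45)/0.0036 = 68.7500 and s = 67.7500.
shape1 = μs = 37.26, shape2 = (1−μ)s = 30.49.

shape1 = 37.26, shape2 = 30.49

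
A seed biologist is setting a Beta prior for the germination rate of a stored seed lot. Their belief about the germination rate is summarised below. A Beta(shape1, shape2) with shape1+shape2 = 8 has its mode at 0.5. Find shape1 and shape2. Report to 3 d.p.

shape1 = 4.000, shape2 = 4.000

Mode = (shape1−1)/(κ−2) with κ = shape1+shape2, so shape1−1 = 0.5·6 = 3.000.
shape1 = 4.000; shape2 = κ − shape1 = 4.000.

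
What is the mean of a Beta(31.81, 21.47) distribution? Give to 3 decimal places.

E[X] = α/(α+β) = 31.81/53.28 = 0.597.

0.597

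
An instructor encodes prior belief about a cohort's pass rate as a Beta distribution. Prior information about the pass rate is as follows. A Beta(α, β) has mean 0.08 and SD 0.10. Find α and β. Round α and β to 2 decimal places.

α = 0.51, β = 5.85

σ² = 0.10² = 0.0100.
With s = α+β, Var = μ(1−μ)/(s+1), so s+1 = (0.08×0.92)/0.0100 = 7.3600 and s = 6.3600.
α = μs = 0.51, β = (1−μ)s = 5.85.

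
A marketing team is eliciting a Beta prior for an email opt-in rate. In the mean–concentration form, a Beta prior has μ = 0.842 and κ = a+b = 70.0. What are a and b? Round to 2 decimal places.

Split κ in proportion μ : (1−μ): a = 0.842·70.0 = 58.94, b = 70.0 − 58.94 = 11.06.

a = 58.94, b = 11.06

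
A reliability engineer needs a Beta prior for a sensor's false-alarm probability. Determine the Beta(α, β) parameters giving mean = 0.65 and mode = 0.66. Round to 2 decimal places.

α = 20.80, β = 11.20

Let s = α+β. Mean gives α = μs = 0.65s; mode gives (α−1)/(s−2) = 0.66.
Substituting: 0.65s − 1 = 0.66(s−2) = 0.66s − 1.32, so -0.01s = -0.32 and s = 32.0000.
Then α = 0.65×32.0000 = 20.80 and β = s−α = 11.20.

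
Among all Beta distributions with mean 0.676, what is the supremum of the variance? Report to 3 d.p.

0.219

Var = μ(1−μ)/(α+β+1), which approaches μ(1−μ) as α+β → 0.
So the supremum is μ(1−μ) = 0.676×0.324 = 0.219.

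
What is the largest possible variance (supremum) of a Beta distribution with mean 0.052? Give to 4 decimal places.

For fixed mean μ the Beta variance is μ(1−μ)/(α+β+1), increasing as α+β decreases.
Its least upper bound (not attained) is μ(1−μ) = 0.052·0.948 = 0.0493.

0.0493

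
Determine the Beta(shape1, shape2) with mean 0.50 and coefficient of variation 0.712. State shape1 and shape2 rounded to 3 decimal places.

σ = CV·μ = 0.712×0.50 = 0.35600, so σ² = 0.126736.
s+1 = μ(1−μ)/σ² = 0.2500/0.126736 = 1.9726, so s = shape1+shape2 = 0.9726.
shape1 = μs = 0.486, shape2 = (1−μ)s = 0.486.

shape1 = 0.486, shape2 = 0.486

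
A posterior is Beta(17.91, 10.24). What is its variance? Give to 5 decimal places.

0.00794

Var = αβ/[(α+β)²(α+β+1)] = (17.91×10.24)/(28.15²×29.15) = 183.3984/23099.115875 = 0.00794.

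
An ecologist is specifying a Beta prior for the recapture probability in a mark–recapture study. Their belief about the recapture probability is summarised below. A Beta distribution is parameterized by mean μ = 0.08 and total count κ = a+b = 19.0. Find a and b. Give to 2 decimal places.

a = 1.52, b = 17.48

a = μκ = 0.08×19.0 = 1.52 and b = (1−μ)κ = 0.92×19.0 = 17.48.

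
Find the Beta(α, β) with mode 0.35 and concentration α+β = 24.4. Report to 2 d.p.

α = 8.84, β = 15.56

Since the density peak of Beta(α,β) is at (α−1)/(α+β−2),
α = 1 + 0.35(24.4−2) = 8.84 and β = 24.4 − 8.84 = 15.56.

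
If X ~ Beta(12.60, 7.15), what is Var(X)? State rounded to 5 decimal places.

0.01113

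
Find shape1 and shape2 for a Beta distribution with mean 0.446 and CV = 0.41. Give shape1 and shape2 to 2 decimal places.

shape1 = 2.85, shape2 = 3.54

Var = (CV·μ)² = (0.41×0.446)² = 0.033438.
shape1+shape2 = μ(1−μ)/Var − 1 = 0.247084/0.033438 − 1 = 6.3894.
Thus shape1 = 0.446·6.3894 = 2.85 and shape2 = 0.554·6.3894 = 3.54.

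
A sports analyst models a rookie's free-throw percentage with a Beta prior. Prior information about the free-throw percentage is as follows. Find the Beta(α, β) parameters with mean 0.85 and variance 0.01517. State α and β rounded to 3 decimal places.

α = 6.294, β = 1.111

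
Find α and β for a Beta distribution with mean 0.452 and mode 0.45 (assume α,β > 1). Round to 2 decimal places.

α = 22.60, β = 27.40

With s = α+β: μ = α/s and mode = (α−1)/(s−2). Eliminating α = μs,
μs − 1 = m(s−2) ⇒ s(μ−m) = 1−2m ⇒ s = 0.10/0.002 = 50.0000.
So α = μs = 22.60, β = (1−μ)s = 27.40.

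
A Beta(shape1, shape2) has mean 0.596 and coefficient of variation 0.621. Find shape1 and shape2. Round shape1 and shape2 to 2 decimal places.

shape1 = 0.45, shape2 = 0.31

Var = (CV·μ)² = (0.621×0.596)² = 0.136986.
shape1+shape2 = μ(1−μ)/Var − 1 = 0.240784/0.136986 − 1 = 0.7577.
Thus shape1 = 0.596·0.7577 = 0.45 and shape2 = 0.404·0.7577 = 0.31.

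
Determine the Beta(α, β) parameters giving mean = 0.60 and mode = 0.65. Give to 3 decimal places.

Let s = α+β. Mean gives α = μs = 0.60s; mode gives (α−1)/(s−2) = 0.65.
Substituting: 0.60s − 1 = 0.65(s−2) = 0.65s − 1.30, so -0.05s = -0.30 and s = 6.0000.
Then α = 0.60×6.0000 = 3.600 and β = s−α = 2.400.

α = 3.600, β = 2.400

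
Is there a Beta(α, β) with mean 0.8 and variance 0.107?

Yes

For any Beta, Var(X) < E[X]·(1−E[X]).
Here μ(1−μ) = 0.8×0.2 = 0.16, and 0.107 < 0.16.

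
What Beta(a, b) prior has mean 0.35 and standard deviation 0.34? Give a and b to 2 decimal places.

a = 0.34, b = 0.63

First σ² = 0.1156. Setting a = μn, b = (1−μ)n with n = a+b,
μ(1−μ)/(n+1) = 0.1156 ⇒ n+1 = 0.2275/0.1156 = 1.9680 ⇒ n = 0.9680.
Hence a = 0.35×0.9680 = 0.34, b = 0.65×0.9680 = 0.63.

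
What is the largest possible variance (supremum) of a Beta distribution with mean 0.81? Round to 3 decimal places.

Var = μ(1−μ)/(α+β+1), which approaches μ(1−μ) as α+β → 0.
So the supremum is μ(1−μ) = 0.81×0.19 = 0.154.

0.154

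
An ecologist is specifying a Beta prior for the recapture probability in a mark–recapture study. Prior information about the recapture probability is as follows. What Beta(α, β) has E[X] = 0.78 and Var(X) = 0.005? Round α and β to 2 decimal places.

α = 25.99, β = 7.33

Write ν = α+β; then α = μν and Var = μ(1−μ)/(ν+1).
ν = μ(1−μ)/Var − 1 = 0.1716/0.005 − 1 = 33.3200.
α = 0.78·33.3200 = 25.99, β = 0.22·33.3200 = 7.33.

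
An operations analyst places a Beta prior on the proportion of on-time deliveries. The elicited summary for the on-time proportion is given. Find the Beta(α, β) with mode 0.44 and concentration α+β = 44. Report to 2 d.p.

Since the density peak of Beta(α,β) is at (α−1)/(α+β−2),
α = 1 + 0.44(44−2) = 19.48 and β = 44 − 19.48 = 24.52.

α = 19.48, β = 24.52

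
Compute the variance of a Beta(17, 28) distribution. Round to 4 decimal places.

0.0051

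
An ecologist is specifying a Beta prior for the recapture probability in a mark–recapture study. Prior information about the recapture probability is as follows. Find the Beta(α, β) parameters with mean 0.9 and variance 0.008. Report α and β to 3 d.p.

Write ν = α+β; then α = μν and Var = μ(1−μ)/(ν+1).
ν = μ(1−μ)/Var − 1 = 0.09/0.008 − 1 = 10.2500.
α = 0.9·10.2500 = 9.225, β = 0.1·10.2500 = 1.025.

α = 9.225, β = 1.025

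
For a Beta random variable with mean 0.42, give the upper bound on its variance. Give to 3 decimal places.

Var = μ(1−μ)/(α+β+1), which approaches μ(1−μ) as α+β → 0.
So the supremum is μ(1−μ) = 0.42×0.58 = 0.244.

0.244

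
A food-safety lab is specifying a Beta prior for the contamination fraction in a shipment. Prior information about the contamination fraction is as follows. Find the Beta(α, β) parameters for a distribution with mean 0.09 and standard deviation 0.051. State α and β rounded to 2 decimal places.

Variance = 0.051² = 0.002601. The moment-matching identity α+β = μ(1−μ)/Var − 1 gives
α+β = 0.0819/0.002601 − 1 = 30.4879, so α = μ·30.4879 = 2.74 and β = (1−μ)·30.4879 = 27.74.

α = 2.74, β = 27.74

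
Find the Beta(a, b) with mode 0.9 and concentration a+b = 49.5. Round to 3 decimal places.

a = 43.750, b = 5.750

Since the density peak of Beta(a,b) is at (a−1)/(a+b−2),
a = 1 + 0.9(49.5−2) = 43.750 and b = 49.5 − 43.750 = 5.750.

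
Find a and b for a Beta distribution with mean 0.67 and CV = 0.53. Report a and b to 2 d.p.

a = 0.50, b = 0.25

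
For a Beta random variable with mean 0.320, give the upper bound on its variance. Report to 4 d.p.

Var = μ(1−μ)/(α+β+1), which approaches μ(1−μ) as α+β → 0.
So the supremum is μ(1−μ) = 0.320×0.680 = 0.2176.

0.2176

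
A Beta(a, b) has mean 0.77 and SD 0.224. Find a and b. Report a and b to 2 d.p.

First σ² = 0.050176. Setting a = μn, b = (1−μ)n with n = a+b,
μ(1−μ)/(n+1) = 0.050176 ⇒ n+1 = 0.1771/0.050176 = 3.5296 ⇒ n = 2.5296.
Hence a = 0.77×2.5296 = 1.95, b = 0.23×2.5296 = 0.58.

a = 1.95, b = 0.58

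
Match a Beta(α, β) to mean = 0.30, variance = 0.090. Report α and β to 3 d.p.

α = 0.400, β = 0.933

Write ν = α+β; then α = μν and Var = μ(1−μ)/(ν+1).
ν = μ(1−μ)/Var − 1 = 0.2100/0.090 − 1 = 1.3333.
α = 0.30·1.3333 = 0.400, β = 0.70·1.3333 = 0.933.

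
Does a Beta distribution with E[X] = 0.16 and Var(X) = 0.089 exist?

A Beta with mean μ has variance μ(1−μ)/(α+β+1) < μ(1−μ).
Here μ(1−μ) = 0.16×0.84 = 0.1344, and 0.089 < 0.1344.

Yes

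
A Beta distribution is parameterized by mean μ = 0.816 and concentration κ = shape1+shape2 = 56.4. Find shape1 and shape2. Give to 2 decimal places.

shape1 = 46.02, shape2 = 10.38

shape1 = μκ = 0.816×56.4 = 46.02 and shape2 = (1−μ)κ = 0.184×56.4 = 10.38.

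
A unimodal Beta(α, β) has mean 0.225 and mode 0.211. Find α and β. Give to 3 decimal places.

α = 9.289, β = 31.996

With s = α+β: μ = α/s and mode = (α−1)/(s−2). Eliminating α = μs,
μs − 1 = m(s−2) ⇒ s(μ−m) = 1−2m ⇒ s = 0.578/0.014 = 41.2857.
So α = μs = 9.289, β = (1−μ)s = 31.996.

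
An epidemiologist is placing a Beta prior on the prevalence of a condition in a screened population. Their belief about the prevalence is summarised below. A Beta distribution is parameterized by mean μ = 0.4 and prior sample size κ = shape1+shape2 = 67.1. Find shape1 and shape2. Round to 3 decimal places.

shape1 = 26.840, shape2 = 40.260

shape1 = μκ = 0.4×67.1 = 26.840 and shape2 = (1−μ)κ = 0.6×67.1 = 40.260.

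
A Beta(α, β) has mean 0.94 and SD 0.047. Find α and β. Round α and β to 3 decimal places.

α = 23.060, β = 1.472

First σ² = 0.002209. Setting α = μn, β = (1−μ)n with n = α+β,
μ(1−μ)/(n+1) = 0.002209 ⇒ n+1 = 0.0564/0.002209 = 25.5319 ⇒ n = 24.5319.
Hence α = 0.94×24.5319 = 23.060, β = 0.06×24.5319 = 1.472.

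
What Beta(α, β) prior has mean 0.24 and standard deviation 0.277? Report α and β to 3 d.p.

σ² = 0.277² = 0.076729.
With s = α+β, Var = μ(1−μ)/(s+1), so s+1 = (0.24×0.76)/0.076729 = 2.3772 and s = 1.3772.
α = μs = 0.331, β = (1−μ)s = 1.047.

α = 0.331, β = 1.047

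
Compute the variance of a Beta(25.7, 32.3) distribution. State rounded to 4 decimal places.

α+β = 58.0 and αβ = 830.11, so Var = αβ/[(α+β)²(α+β+1)] = 830.11/198476.000 = 0.0042.

0.0042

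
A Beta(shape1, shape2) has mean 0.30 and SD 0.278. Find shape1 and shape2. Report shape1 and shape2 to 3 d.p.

shape1 = 0.515, shape2 = 1.202

First σ² = 0.077284. Setting shape1 = μn, shape2 = (1−μ)n with n = shape1+shape2,
μ(1−μ)/(n+1) = 0.077284 ⇒ n+1 = 0.2100/0.077284 = 2.7173 ⇒ n = 1.7173.
Hence shape1 = 0.30×1.7173 = 0.515, shape2 = 0.70×1.7173 = 1.202.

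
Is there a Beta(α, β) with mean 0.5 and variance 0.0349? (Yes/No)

For any Beta, Var(X) < E[X]·(1−E[X]).
Here μ(1−μ) = 0.5×0.5 = 0.25, and 0.0349 < 0.25.

Yes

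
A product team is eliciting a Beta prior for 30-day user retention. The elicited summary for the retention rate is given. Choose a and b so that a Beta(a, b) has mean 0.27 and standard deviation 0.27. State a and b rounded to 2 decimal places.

a = 0.46, b = 1.24

σ² = 0.27² = 0.0729.
With s = a+b, Var = μ(1−μ)/(s+1), so s+1 = (0.27×0.73)/0.0729 = 2.7037 and s = 1.7037.
a = μs = 0.46, b = (1−μ)s = 1.24.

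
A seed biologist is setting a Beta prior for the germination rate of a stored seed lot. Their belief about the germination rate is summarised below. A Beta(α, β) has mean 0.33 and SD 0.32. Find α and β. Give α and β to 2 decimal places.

Variance = 0.32² = 0.1024. The moment-matching identity α+β = μ(1−μ)/Var − 1 gives
α+β = 0.2211/0.1024 − 1 = 1.1592, so α = μ·1.1592 = 0.38 and β = (1−μ)·1.1592 = 0.78.

α = 0.38, β = 0.78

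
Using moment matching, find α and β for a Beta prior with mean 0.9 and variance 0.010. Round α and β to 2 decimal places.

α = 7.20, β = 0.80

Let s = α+β. The Beta variance is μ(1−μ)/(s+1).
So s+1 = μ(1−μ)/σ² = (0.9×0.1)/0.010 = 0.09/0.010 = 9.0000, giving s = 8.0000.
Then α = μs = 0.9×8.0000 = 7.20 and β = (1−μ)s = 0.1×8.0000 = 0.80.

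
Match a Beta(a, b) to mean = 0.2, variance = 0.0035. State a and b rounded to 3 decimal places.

By moment matching, a+b = μ(1−μ)/σ² − 1 = (0.2·0.8)/0.0035 − 1 = 45.7143 − 1 = 44.7143.
Since a/(a+b) = μ, a = 0.2·44.7143 = 8.943 and b = 0.8·44.7143 = 35.771.

a = 8.943, b = 35.771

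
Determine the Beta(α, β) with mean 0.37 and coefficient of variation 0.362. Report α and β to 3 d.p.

α = 4.438, β = 7.556

σ = CV·μ = 0.362×0.37 = 0.13394, so σ² = 0.017940.
s+1 = μ(1−μ)/σ² = 0.2331/0.017940 = 12.9934, so s = α+β = 11.9934.
α = μs = 4.438, β = (1−μ)s = 7.556.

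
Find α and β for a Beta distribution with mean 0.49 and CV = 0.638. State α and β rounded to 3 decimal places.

α = 0.763, β = 0.794

σ = CV·μ = 0.638×0.49 = 0.31262, so σ² = 0.097731.
s+1 = μ(1−μ)/σ² = 0.2499/0.097731 = 2.5570, so s = α+β = 1.5570.
α = μs = 0.763, β = (1−μ)s = 0.794.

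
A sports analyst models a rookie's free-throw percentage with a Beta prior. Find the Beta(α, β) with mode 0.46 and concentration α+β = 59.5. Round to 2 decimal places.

Mode = (α−1)/(κ−2) with κ = α+β, so α−1 = 0.46·57.5 = 26.45.
α = 27.45; β = κ − α = 32.05.

α = 27.45, β = 32.05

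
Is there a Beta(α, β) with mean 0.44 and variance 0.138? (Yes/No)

Yes

For any Beta, Var(X) < E[X]·(1−E[X]).
Here μ(1−μ) = 0.44×0.56 = 0.2464, and 0.138 < 0.2464.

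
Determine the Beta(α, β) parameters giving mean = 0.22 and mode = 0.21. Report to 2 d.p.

Let s = α+β. Mean gives α = μs = 0.22s; mode gives (α−1)/(s−2) = 0.21.
Substituting: 0.22s − 1 = 0.21(s−2) = 0.21s − 0.42, so 0.01s = 0.58 and s = 58.0000.
Then α = 0.22×58.0000 = 12.76 and β = s−α = 45.24.

α = 12.76, β = 45.24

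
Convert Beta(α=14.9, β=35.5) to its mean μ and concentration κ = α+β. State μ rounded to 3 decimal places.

κ = α+β = 14.9+35.5 = 50.4; μ = α/κ = 14.9/50.4 = 0.296.

μ = 0.296, κ = 50.4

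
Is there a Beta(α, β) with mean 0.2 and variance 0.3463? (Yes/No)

No

A Beta with mean μ has variance μ(1−μ)/(α+β+1) < μ(1−μ).
Here μ(1−μ) = 0.2×0.8 = 0.16, and 0.3463 ≥ 0.16.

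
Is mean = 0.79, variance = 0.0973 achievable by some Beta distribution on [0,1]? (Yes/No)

Yes

The Beta variance bound is σ² < μ(1−μ).
Here μ(1−μ) = 0.79×0.21 = 0.1659, and 0.0973 < 0.1659.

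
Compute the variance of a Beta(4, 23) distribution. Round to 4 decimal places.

Var = αβ/[(α+β)²(α+β+1)] = (4×23)/(27²×28) = 92/20412 = 0.0045.

0.0045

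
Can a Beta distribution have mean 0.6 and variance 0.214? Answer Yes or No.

The Beta variance bound is σ² < μ(1−μ).
Here μ(1−μ) = 0.6×0.4 = 0.24, and 0.214 < 0.24.

Yes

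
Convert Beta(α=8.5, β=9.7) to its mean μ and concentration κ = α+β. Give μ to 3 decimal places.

μ = 0.467, κ = 18.2

κ = α+β = 8.5+9.7 = 18.2; μ = α/κ = 8.5/18.2 = 0.467.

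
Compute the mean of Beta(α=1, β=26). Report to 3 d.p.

0.037

E[X] = α/(α+β) = 1/27 = 0.037.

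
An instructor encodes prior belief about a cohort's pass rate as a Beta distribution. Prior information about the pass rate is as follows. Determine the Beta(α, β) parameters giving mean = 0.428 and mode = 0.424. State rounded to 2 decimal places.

α = 16.26, β = 21.74

Let s = α+β. Mean gives α = μs = 0.428s; mode gives (α−1)/(s−2) = 0.424.
Substituting: 0.428s − 1 = 0.424(s−2) = 0.424s − 0.848, so 0.004s = 0.152 and s = 38.0000.
Then α = 0.428×38.0000 = 16.26 and β = s−α = 21.74.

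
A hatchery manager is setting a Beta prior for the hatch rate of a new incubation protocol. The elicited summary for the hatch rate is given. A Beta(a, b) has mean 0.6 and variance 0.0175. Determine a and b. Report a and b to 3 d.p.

a = 7.629, b = 5.086

Let s = a+b. The Beta variance is μ(1−μ)/(s+1).
So s+1 = μ(1−μ)/σ² = (0.6×0.4)/0.0175 = 0.24/0.0175 = 13.7143, giving s = 12.7143.
Then a = μs = 0.6×12.7143 = 7.629 and b = (1−μ)s = 0.4×12.7143 = 5.086.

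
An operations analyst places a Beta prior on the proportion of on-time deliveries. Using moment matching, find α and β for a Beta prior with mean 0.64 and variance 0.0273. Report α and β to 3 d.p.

α = 4.761, β = 2.678

Let s = α+β. The Beta variance is μ(1−μ)/(s+1).
So s+1 = μ(1−μ)/σ² = (0.64×0.36)/0.0273 = 0.2304/0.0273 = 8.4396, giving s = 7.4396.
Then α = μs = 0.64×7.4396 = 4.761 and β = (1−μ)s = 0.36×7.4396 = 2.678.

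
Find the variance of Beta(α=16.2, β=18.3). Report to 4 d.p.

0.0070

Var = αβ/[(α+β)²(α+β+1)] = (16.2×18.3)/(34.5²×35.5) = 296.46/42253.875 = 0.0070.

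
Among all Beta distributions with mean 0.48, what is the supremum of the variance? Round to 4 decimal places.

For fixed mean μ the Beta variance is μ(1−μ)/(α+β+1), increasing as α+β decreases.
Its least upper bound (not attained) is μ(1−μ) = 0.48·0.52 = 0.2496.

0.2496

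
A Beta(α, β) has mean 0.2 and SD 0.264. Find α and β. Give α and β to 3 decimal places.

First σ² = 0.069696. Setting α = μn, β = (1−μ)n with n = α+β,
μ(1−μ)/(n+1) = 0.069696 ⇒ n+1 = 0.16/0.069696 = 2.2957 ⇒ n = 1.2957.
Hence α = 0.2×1.2957 = 0.259, β = 0.8×1.2957 = 1.037.

α = 0.259, β = 1.037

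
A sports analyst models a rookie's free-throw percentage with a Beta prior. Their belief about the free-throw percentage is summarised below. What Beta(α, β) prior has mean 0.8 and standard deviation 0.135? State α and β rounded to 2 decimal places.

α = 6.22, β = 1.56

First σ² = 0.018225. Setting α = μn, β = (1−μ)n with n = α+β,
μ(1−μ)/(n+1) = 0.018225 ⇒ n+1 = 0.16/0.018225 = 8.7791 ⇒ n = 7.7791.
Hence α = 0.8×7.7791 = 6.22, β = 0.2×7.7791 = 1.56.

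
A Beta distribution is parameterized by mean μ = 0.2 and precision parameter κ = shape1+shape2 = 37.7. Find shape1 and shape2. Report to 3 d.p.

shape1 = 7.540, shape2 = 30.160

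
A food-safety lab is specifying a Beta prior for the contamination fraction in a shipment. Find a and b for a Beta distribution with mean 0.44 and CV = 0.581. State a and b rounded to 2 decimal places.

a = 1.22, b = 1.55

σ = CV·μ = 0.581×0.44 = 0.25564, so σ² = 0.065352.
s+1 = μ(1−μ)/σ² = 0.2464/0.065352 = 3.7704, so s = a+b = 2.7704.
a = μs = 1.22, b = (1−μ)s = 1.55.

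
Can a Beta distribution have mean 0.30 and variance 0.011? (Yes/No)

Yes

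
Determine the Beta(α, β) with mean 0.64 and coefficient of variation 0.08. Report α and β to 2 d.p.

α = 55.61, β = 31.28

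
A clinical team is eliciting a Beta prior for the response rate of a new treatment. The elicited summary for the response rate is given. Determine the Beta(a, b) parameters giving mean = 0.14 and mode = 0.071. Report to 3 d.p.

Let s = a+b. Mean gives a = μs = 0.14s; mode gives (a−1)/(s−2) = 0.071.
Substituting: 0.14s − 1 = 0.071(s−2) = 0.071s − 0.142, so 0.069s = 0.858 and s = 12.4348.
Then a = 0.14×12.4348 = 1.741 and b = s−a = 10.694.

a = 1.741, b = 10.694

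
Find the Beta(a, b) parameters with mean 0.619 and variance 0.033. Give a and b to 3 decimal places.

Let s = a+b. The Beta variance is μ(1−μ)/(s+1).
So s+1 = μ(1−μ)/σ² = (0.619×0.381)/0.033 = 0.235839/0.033 = 7.1466, giving s = 6.1466.
Then a = μs = 0.619×6.1466 = 3.805 and b = (1−μ)s = 0.381×6.1466 = 2.342.

a = 3.805, b = 2.342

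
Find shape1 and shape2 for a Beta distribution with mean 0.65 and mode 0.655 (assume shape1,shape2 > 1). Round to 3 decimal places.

shape1 = 40.300, shape2 = 21.700

With s = shape1+shape2: μ = shape1/s and mode = (shape1−1)/(s−2). Eliminating shape1 = μs,
μs − 1 = m(s−2) ⇒ s(μ−m) = 1−2m ⇒ s = -0.310/-0.005 = 62.0000.
So shape1 = μs = 40.300, shape2 = (1−μ)s = 21.700.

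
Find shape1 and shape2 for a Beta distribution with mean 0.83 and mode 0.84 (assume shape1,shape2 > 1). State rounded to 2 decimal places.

shape1 = 56.44, shape2 = 11.56

With s = shape1+shape2: μ = shape1/s and mode = (shape1−1)/(s−2). Eliminating shape1 = μs,
μs − 1 = m(s−2) ⇒ s(μ−m) = 1−2m ⇒ s = -0.68/-0.01 = 68.0000.
So shape1 = μs = 56.44, shape2 = (1−μ)s = 11.56.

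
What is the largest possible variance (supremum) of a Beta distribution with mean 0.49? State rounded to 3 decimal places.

Var = μ(1−μ)/(α+β+1), which approaches μ(1−μ) as α+β → 0.
So the supremum is μ(1−μ) = 0.49×0.51 = 0.250.

0.250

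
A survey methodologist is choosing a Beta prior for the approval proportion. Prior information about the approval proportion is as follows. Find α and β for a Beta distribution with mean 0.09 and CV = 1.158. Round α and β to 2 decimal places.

Var = (CV·μ)² = (1.158×0.09)² = 0.010862.
α+β = μ(1−μ)/Var − 1 = 0.0819/0.010862 − 1 = 6.5402.
Thus α = 0.09·6.5402 = 0.59 and β = 0.91·6.5402 = 5.95.

α = 0.59, β = 5.95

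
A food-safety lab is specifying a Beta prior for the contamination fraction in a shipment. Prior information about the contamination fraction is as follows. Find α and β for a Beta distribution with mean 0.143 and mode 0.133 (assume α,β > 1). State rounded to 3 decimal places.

With s = α+β: μ = α/s and mode = (α−1)/(s−2). Eliminating α = μs,
μs − 1 = m(s−2) ⇒ s(μ−m) = 1−2m ⇒ s = 0.734/0.010 = 73.4000.
So α = μs = 10.496, β = (1−μ)s = 62.904.

α = 10.496, β = 62.904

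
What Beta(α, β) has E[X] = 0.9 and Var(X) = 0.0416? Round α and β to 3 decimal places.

Write ν = α+β; then α = μν and Var = μ(1−μ)/(ν+1).
ν = μ(1−μ)/Var − 1 = 0.09/0.0416 − 1 = 1.1635.
α = 0.9·1.1635 = 1.047, β = 0.1·1.1635 = 0.116.

α = 1.047, β = 0.116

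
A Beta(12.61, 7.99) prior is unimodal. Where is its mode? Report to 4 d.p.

The density x^(α−1)(1−x)^(β−1) is maximised at (α−1)/(α+β−2) = 11.61/18.60 = 0.6242.

0.6242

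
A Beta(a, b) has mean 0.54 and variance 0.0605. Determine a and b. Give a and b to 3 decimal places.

Write ν = a+b; then a = μν and Var = μ(1−μ)/(ν+1).
ν = μ(1−μ)/Var − 1 = 0.2484/0.0605 − 1 = 3.1058.
a = 0.54·3.1058 = 1.677, b = 0.46·3.1058 = 1.429.

a = 1.677, b = 1.429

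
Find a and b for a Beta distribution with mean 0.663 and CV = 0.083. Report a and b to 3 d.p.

a = 48.256, b = 24.528

σ = CV·μ = 0.083×0.663 = 0.05503, so σ² = 0.003028.
s+1 = μ(1−μ)/σ² = 0.223431/0.003028 = 73.7837, so s = a+b = 72.7837.
a = μs = 48.256, b = (1−μ)s = 24.528.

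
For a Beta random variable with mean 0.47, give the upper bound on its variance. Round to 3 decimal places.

For fixed mean μ the Beta variance is μ(1−μ)/(α+β+1), increasing as α+β decreases.
Its least upper bound (not attained) is μ(1−μ) = 0.47·0.53 = 0.249.

0.249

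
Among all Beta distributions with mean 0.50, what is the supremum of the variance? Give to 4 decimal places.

For fixed mean μ the Beta variance is μ(1−μ)/(α+β+1), increasing as α+β decreases.
Its least upper bound (not attained) is μ(1−μ) = 0.50·0.50 = 0.2500.

0.2500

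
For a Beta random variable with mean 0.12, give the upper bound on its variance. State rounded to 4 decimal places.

Var = μ(1−μ)/(α+β+1), which approaches μ(1−μ) as α+β → 0.
So the supremum is μ(1−μ) = 0.12×0.88 = 0.1056.

0.1056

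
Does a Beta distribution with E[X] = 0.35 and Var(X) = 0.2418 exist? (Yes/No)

No

The Beta variance bound is σ² < μ(1−μ).
Here μ(1−μ) = 0.35×0.65 = 0.2275, and 0.2418 ≥ 0.2275.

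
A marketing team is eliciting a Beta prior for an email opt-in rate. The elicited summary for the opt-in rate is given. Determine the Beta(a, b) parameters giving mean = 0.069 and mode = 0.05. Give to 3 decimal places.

a = 3.268, b = 44.100

With s = a+b: μ = a/s and mode = (a−1)/(s−2). Eliminating a = μs,
μs − 1 = m(s−2) ⇒ s(μ−m) = 1−2m ⇒ s = 0.90/0.019 = 47.3684.
So a = μs = 3.268, b = (1−μ)s = 44.100.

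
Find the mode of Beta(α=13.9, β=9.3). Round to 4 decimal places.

0.6085

With α,β > 1, mode = (α−1)/(α+β−2) = 12.9/21.2 = 0.6085.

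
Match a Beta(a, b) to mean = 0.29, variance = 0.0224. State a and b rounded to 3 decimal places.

a = 2.376, b = 5.816

By moment matching, a+b = μ(1−μ)/σ² − 1 = (0.29·0.71)/0.0224 − 1 = 9.1920 − 1 = 8.1920.
Since a/(a+b) = μ, a = 0.29·8.1920 = 2.376 and b = 0.71·8.1920 = 5.816.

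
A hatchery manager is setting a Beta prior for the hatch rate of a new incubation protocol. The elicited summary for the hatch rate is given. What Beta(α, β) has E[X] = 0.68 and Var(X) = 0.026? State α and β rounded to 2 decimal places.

Let s = α+β. The Beta variance is μ(1−μ)/(s+1).
So s+1 = μ(1−μ)/σ² = (0.68×0.32)/0.026 = 0.2176/0.026 = 8.3692, giving s = 7.3692.
Then α = μs = 0.68×7.3692 = 5.01 and β = (1−μ)s = 0.32×7.3692 = 2.36.

α = 5.01, β = 2.36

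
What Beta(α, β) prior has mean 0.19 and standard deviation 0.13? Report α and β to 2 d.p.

α = 1.54, β = 6.57

σ² = 0.13² = 0.0169.
With s = α+β, Var = μ(1−μ)/(s+1), so s+1 = (0.19×0.81)/0.0169 = 9.1065 and s = 8.1065.
α = μs = 1.54, β = (1−μ)s = 6.57.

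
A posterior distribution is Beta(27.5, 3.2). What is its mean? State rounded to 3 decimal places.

0.896

The Beta mean is α/(α+β) = 27.5/(27.5+3.2) = 0.896.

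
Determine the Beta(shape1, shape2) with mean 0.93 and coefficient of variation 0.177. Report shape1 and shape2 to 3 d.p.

σ = CV·μ = 0.177×0.93 = 0.16461, so σ² = 0.027096.
s+1 = μ(1−μ)/σ² = 0.0651/0.027096 = 2.4025, so s = shape1+shape2 = 1.4025.
shape1 = μs = 1.304, shape2 = (1−μ)s = 0.098.

shape1 = 1.304, shape2 = 0.098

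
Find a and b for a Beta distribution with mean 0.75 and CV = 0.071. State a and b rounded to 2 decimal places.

a = 48.84, b = 16.28

Var = (CV·μ)² = (0.071×0.75)² = 0.002836.
a+b = μ(1−μ)/Var − 1 = 0.1875/0.002836 − 1 = 65.1244.
Thus a = 0.75·65.1244 = 48.84 and b = 0.25·65.1244 = 16.28.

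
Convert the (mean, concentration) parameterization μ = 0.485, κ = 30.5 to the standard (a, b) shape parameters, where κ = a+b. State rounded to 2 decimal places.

a = μκ = 0.485×30.5 = 14.79 and b = (1−μ)κ = 0.515×30.5 = 15.71.

a = 14.79, b = 15.71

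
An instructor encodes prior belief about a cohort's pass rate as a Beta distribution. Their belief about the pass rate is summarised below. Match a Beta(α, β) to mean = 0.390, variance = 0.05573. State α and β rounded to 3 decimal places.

α = 1.275, β = 1.994

Write ν = α+β; then α = μν and Var = μ(1−μ)/(ν+1).
ν = μ(1−μ)/Var − 1 = 0.237900/0.05573 − 1 = 3.2688.
α = 0.390·3.2688 = 1.275, β = 0.610·3.2688 = 1.994.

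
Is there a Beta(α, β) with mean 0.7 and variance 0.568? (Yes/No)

No

For any Beta, Var(X) < E[X]·(1−E[X]).
Here μ(1−μ) = 0.7×0.3 = 0.21, and 0.568 ≥ 0.21.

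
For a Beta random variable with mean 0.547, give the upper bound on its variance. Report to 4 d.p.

For fixed mean μ the Beta variance is μ(1−μ)/(α+β+1), increasing as α+β decreases.
Its least upper bound (not attained) is μ(1−μ) = 0.547·0.453 = 0.2478.

0.2478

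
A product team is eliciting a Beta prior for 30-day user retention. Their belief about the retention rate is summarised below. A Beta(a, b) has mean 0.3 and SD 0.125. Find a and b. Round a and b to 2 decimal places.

First σ² = 0.015625. Setting a = μn, b = (1−μ)n with n = a+b,
μ(1−μ)/(n+1) = 0.015625 ⇒ n+1 = 0.21/0.015625 = 13.4400 ⇒ n = 12.4400.
Hence a = 0.3×12.4400 = 3.73, b = 0.7×12.4400 = 8.71.

a = 3.73, b = 8.71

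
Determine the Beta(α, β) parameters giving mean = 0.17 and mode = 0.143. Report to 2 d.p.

α = 4.50, β = 21.95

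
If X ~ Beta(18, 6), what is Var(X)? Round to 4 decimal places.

0.0075

α+β = 24 and αβ = 108, so Var = αβ/[(α+β)²(α+β+1)] = 108/14400 = 0.0075.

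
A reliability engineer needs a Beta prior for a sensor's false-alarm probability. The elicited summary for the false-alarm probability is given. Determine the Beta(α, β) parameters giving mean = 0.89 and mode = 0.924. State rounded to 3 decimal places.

With s = α+β: μ = α/s and mode = (α−1)/(s−2). Eliminating α = μs,
μs − 1 = m(s−2) ⇒ s(μ−m) = 1−2m ⇒ s = -0.848/-0.034 = 24.9412.
So α = μs = 22.198, β = (1−μ)s = 2.744.

α = 22.198, β = 2.744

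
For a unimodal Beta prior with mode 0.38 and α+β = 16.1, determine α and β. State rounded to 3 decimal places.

α = 6.358, β = 9.742

Mode = (α−1)/(κ−2) with κ = α+β, so α−1 = 0.38·14.1 = 5.358.
α = 6.358; β = κ − α = 9.742.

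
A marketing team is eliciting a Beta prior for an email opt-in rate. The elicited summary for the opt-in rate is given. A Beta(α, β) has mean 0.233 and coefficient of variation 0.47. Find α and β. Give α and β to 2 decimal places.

α = 3.24, β = 10.66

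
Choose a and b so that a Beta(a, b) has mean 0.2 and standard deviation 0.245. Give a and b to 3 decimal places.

First σ² = 0.060025. Setting a = μn, b = (1−μ)n with n = a+b,
μ(1−μ)/(n+1) = 0.060025 ⇒ n+1 = 0.16/0.060025 = 2.6656 ⇒ n = 1.6656.
Hence a = 0.2×1.6656 = 0.333, b = 0.8×1.6656 = 1.332.

a = 0.333, b = 1.332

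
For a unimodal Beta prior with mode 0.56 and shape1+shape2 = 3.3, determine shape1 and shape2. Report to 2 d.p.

shape1 = 1.73, shape2 = 1.57

Since the density peak of Beta(shape1,shape2) is at (shape1−1)/(shape1+shape2−2),
shape1 = 1 + 0.56(3.3−2) = 1.73 and shape2 = 3.3 − 1.73 = 1.57.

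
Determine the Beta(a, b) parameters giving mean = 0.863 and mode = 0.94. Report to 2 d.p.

With s = a+b: μ = a/s and mode = (a−1)/(s−2). Eliminating a = μs,
μs − 1 = m(s−2) ⇒ s(μ−m) = 1−2m ⇒ s = -0.88/-0.077 = 11.4286.
So a = μs = 9.86, b = (1−μ)s = 1.57.

a = 9.86, b = 1.57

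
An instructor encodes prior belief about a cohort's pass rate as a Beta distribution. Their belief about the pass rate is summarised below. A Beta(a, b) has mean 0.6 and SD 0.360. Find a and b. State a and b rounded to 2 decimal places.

First σ² = 0.129600. Setting a = μn, b = (1−μ)n with n = a+b,
μ(1−μ)/(n+1) = 0.129600 ⇒ n+1 = 0.24/0.129600 = 1.8519 ⇒ n = 0.8519.
Hence a = 0.6×0.8519 = 0.51, b = 0.4×0.8519 = 0.34.

a = 0.51, b = 0.34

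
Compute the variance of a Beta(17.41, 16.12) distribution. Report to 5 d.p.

0.00723

μ = 17.41/33.53 = 0.519237; Var = μ(1−μ)/(α+β+1) = 0.2496300/34.53 = 0.00723.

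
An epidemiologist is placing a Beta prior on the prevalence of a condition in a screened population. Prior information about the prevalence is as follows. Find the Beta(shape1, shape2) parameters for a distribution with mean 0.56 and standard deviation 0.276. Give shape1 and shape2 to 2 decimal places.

shape1 = 1.25, shape2 = 0.98

σ² = 0.276² = 0.076176.
With s = shape1+shape2, Var = μ(1−μ)/(s+1), so s+1 = (0.56×0.44)/0.076176 = 3.2346 and s = 2.2346.
shape1 = μs = 1.25, shape2 = (1−μ)s = 0.98.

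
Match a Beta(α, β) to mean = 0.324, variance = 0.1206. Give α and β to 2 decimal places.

α = 0.26, β = 0.55

Write ν = α+β; then α = μν and Var = μ(1−μ)/(ν+1).
ν = μ(1−μ)/Var − 1 = 0.219024/0.1206 − 1 = 0.8161.
α = 0.324·0.8161 = 0.26, β = 0.676·0.8161 = 0.55.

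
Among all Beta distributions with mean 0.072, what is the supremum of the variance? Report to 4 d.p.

0.0668

Var = μ(1−μ)/(α+β+1), which approaches μ(1−μ) as α+β → 0.
So the supremum is μ(1−μ) = 0.072×0.928 = 0.0668.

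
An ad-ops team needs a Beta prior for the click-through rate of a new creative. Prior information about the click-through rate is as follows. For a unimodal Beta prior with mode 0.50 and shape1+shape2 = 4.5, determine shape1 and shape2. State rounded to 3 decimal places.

Mode = (shape1−1)/(κ−2) with κ = shape1+shape2, so shape1−1 = 0.50·2.5 = 1.250.
shape1 = 2.250; shape2 = κ − shape1 = 2.250.

shape1 = 2.250, shape2 = 2.250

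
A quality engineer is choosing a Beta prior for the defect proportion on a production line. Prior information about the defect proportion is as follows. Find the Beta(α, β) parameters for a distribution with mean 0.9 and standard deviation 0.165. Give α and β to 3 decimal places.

α = 2.075, β = 0.231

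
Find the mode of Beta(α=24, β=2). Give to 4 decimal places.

The density x^(α−1)(1−x)^(β−1) is maximised at (α−1)/(α+β−2) = 23/24 = 0.9583.

0.9583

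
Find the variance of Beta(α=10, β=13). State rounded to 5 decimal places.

Var = αβ/[(α+β)²(α+β+1)] = (10×13)/(23²×24) = 130/12696 = 0.01024.

0.01024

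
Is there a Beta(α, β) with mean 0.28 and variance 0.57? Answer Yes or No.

No

A Beta with mean μ has variance μ(1−μ)/(α+β+1) < μ(1−μ).
Here μ(1−μ) = 0.28×0.72 = 0.2016, and 0.57 ≥ 0.2016.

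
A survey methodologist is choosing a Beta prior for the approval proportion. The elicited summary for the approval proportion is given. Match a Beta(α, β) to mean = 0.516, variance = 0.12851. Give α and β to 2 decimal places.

α = 0.49, β = 0.46

By moment matching, α+β = μ(1−μ)/σ² − 1 = (0.516·0.484)/0.12851 − 1 = 1.9434 − 1 = 0.9434.
Since α/(α+β) = μ, α = 0.516·0.9434 = 0.49 and β = 0.484·0.9434 = 0.46.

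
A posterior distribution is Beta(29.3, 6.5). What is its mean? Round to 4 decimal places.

E[X] = α/(α+β) = 29.3/35.8 = 0.8184.

0.8184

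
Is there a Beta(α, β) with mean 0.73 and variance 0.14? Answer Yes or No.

Yes

The Beta variance bound is σ² < μ(1−μ).
Here μ(1−μ) = 0.73×0.27 = 0.1971, and 0.14 < 0.1971.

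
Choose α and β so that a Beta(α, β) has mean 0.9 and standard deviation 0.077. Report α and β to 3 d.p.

First σ² = 0.005929. Setting α = μn, β = (1−μ)n with n = α+β,
μ(1−μ)/(n+1) = 0.005929 ⇒ n+1 = 0.09/0.005929 = 15.1796 ⇒ n = 14.1796.
Hence α = 0.9×14.1796 = 12.762, β = 0.1×14.1796 = 1.418.

α = 12.762, β = 1.418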